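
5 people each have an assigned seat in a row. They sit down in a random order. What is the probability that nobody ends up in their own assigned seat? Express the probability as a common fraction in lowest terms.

There are 5! = 120 seatings.
By inclusion-exclusion, seatings with no fixed points: C(5,0)·5! − C(5,1)·4! + C(5,2)·3! − C(5,3)·2! + C(5,4)·1! − C(5,5)·0! = 44.
Probability = 44/120 = 11/30.

11/30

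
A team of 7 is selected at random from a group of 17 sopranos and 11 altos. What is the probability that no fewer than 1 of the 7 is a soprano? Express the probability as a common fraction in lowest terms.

3587/3588

There are C(28,7) = 1184040 ways to choose the 7.
The complement is all 7 are altos: C(11,7) = 330.
Probability = 1 − 330/1184040 = 1183710/1184040 = 3587/3588.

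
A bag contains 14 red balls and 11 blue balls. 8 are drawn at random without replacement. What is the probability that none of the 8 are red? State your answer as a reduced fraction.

There are C(25,8) = 1081575 possible selections.
Selections with no red (all blue): C(11,8) = 165.
Probability = 165/1081575 = 1/6555.

1/6555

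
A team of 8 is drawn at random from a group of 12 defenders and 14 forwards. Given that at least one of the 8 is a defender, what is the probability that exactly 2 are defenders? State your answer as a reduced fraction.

Work in counts. Selections with at least one defender: C(26,8) − C(14,8) = 1562275 − 3003 = 1559272.
Of those, selections where exactly 2 are defenders: C(12,2)·C(14,6) = 66·3003 = 198198.
Conditional probability = 198198/1559272 = 693/5452.

693/5452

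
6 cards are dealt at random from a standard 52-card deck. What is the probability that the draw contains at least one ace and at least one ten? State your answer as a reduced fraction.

718637/5089630

There are C(52,6) = 20358520 possible draws.
By inclusion-exclusion on the complements, draws missing all aces or all tens: C(48,6) + C(48,6) − C(44,6) = 12271512 + 12271512 − 7059052 = 17483972.
So draws with at least one of each: 20358520 − 17483972 = 2874548, probability 2874548/20358520 = 718637/5089630.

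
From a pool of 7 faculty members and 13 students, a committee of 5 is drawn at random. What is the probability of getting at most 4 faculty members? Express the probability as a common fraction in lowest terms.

5161/5168

Total selections: C(20,5) = 15504.
The complement is exactly 5 faculty members: C(7,5)·C(13,0) = 21.
Probability = 1 − 21/15504 = 15483/15504 = 5161/5168.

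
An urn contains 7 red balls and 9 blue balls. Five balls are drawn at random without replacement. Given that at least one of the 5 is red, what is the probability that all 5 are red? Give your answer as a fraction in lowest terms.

Work in counts. Selections with at least one red: C(16,5) − C(9,5) = 4368 − 126 = 4242.
Of those, selections where all 5 are red: C(7,5) = 21.
Conditional probability = 21/4242 = 1/202.

1/202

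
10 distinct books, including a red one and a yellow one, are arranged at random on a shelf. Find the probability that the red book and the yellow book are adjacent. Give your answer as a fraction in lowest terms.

There are 10! = 3628800 arrangements.
Treat the red book and the yellow book as a block: 9! arrangements of the blocks × 2 orders within the block = 2·362880 = 725760.
Probability = 725760/3628800 = 1/5.

1/5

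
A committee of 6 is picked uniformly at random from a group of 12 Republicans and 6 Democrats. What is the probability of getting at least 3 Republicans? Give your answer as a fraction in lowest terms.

17501/18564

There are C(18,6) = 18564 ways to choose the 6.
Count the complement (fewer than 3 Republicans): C(12,0)·C(6,6) + C(12,1)·C(6,5) + C(12,2)·C(6,4) = 1 + 72 + 990 = 1063.
Probability = 1 − 1063/18564 = 17501/18564.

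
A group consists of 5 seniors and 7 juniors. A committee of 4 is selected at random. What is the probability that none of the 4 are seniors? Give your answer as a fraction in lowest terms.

There are C(12,4) = 495 possible selections.
Selections with no seniors (all juniors): C(7,4) = 35.
Probability = 35/495 = 7/99.

7/99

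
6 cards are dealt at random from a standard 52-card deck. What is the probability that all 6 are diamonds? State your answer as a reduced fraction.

33/391510

There are C(52,6) = 20358520 possible 6-card hands.
Hands that are all diamonds: C(13,6) = 1716.
Probability = 1716/20358520 = 33/391510.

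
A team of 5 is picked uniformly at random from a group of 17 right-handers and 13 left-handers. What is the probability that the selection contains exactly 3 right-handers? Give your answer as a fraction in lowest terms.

The sample space is all 5-subsets of the 30: C(30,5) = 142506.
Selections with exactly 3 right-handers: choose 3 of the 17 right-handers and 2 of the 13 left-handers, C(17,3)·C(13,2) = 680·78 = 53040.
Probability = 53040/142506 = 680/1827.

680/1827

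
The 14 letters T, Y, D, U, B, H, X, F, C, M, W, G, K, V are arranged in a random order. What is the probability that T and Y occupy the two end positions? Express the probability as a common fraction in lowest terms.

1/91

There are 14! = 87178291200 arrangements.
Place T and Y at the ends in 2 ways, arrange the remaining 12 in 12! = 479001600 ways: 2·479001600 = 958003200.
Probability = 958003200/87178291200 = 1/91.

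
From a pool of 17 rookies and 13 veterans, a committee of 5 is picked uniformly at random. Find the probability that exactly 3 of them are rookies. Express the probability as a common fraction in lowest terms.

680/1827

Total number of selections: C(30,5) = 142506.
Selections with exactly 3 rookies: choose 3 of the 17 rookies and 2 of the 13 veterans, C(17,3)·C(13,2) = 680·78 = 53040.
Probability = 53040/142506 = 680/1827.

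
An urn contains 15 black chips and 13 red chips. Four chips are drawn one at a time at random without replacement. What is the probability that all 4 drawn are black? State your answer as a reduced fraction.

Multiply the conditional probabilities at each draw: 15/28 · 14/27 · 13/26 · 12/25 = 32760/491400 = 1/15.

1/15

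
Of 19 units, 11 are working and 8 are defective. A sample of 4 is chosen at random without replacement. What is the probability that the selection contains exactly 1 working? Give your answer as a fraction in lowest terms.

The sample space is all 4-subsets of the 19: C(19,4) = 3876.
Selections with exactly 1 working: choose 1 of the 11 working and 3 of the 8 defective, C(11,1)·C(8,3) = 11·56 = 616.
Probability = 616/3876 = 154/969.

154/969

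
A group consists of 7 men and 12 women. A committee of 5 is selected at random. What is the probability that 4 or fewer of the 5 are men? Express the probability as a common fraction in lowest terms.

Total selections: C(19,5) = 11628.
Favorable selections (4 or fewer men): C(7,0)·C(12,5) + C(7,1)·C(12,4) + C(7,2)·C(12,3) + C(7,3)·C(12,2) + C(7,4)·C(12,1) = 792 + 3465 + 4620 + 2310 + 420 = 11607.
Probability = 11607/11628 = 3869/3876.

3869/3876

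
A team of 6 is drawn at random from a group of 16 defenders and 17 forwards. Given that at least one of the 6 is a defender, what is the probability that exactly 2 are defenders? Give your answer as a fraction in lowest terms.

1700/6519

Work in counts. Selections with at least one defender: C(33,6) − C(17,6) = 1107568 − 12376 = 1095192.
Of those, selections where exactly 2 are defenders: C(16,2)·C(17,4) = 120·2380 = 285600.
Conditional probability = 285600/1095192 = 1700/6519.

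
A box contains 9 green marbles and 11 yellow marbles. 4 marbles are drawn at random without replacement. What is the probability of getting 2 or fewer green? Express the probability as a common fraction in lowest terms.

253/323

Total selections: C(20,4) = 4845.
Count the complement (more than 2 green): C(9,3)·C(11,1) + C(9,4)·C(11,0) = 924 + 126 = 1050.
Probability = 1 − 1050/4845 = 3795/4845 = 253/323.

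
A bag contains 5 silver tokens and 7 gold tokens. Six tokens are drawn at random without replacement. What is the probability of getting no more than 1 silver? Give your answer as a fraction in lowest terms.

4/33

There are C(12,6) = 924 ways to choose the 6.
Favorable selections (no more than 1 silver): C(5,0)·C(7,6) + C(5,1)·C(7,5) = 7 + 105 = 112.
Probability = 112/924 = 4/33.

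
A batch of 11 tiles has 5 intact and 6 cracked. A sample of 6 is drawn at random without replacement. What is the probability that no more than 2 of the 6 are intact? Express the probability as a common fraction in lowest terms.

Total selections: C(11,6) = 462.
Favorable selections (no more than 2 intact): C(5,0)·C(6,6) + C(5,1)·C(6,5) + C(5,2)·C(6,4) = 1 + 30 + 150 = 181.
Probability = 181/462.

181/462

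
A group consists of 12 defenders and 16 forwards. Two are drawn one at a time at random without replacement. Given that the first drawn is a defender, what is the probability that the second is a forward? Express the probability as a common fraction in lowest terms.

After removing one defender, 27 remain: 11 defenders and 16 forwards.
So the probability the next is a forward is 16/27.

16/27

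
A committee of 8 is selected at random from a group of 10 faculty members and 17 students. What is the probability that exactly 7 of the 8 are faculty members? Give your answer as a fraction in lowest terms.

There are C(27,8) = 2220075 ways to choose 8 from 27.
Selections with exactly 7 faculty members: choose 7 of the 10 faculty members and 1 of the 17 students, C(10,7)·C(17,1) = 120·17 = 2040.
Probability = 2040/2220075 = 136/148005.

136/148005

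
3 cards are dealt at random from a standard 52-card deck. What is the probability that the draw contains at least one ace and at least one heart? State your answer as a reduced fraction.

33/260

There are C(52,3) = 22100 possible draws.
By inclusion-exclusion on the complements, draws missing all aces or all hearts: C(48,3) + C(39,3) − C(36,3) = 17296 + 9139 − 7140 = 19295.
So draws with at least one of each: 22100 − 19295 = 2805, probability 2805/22100 = 33/260.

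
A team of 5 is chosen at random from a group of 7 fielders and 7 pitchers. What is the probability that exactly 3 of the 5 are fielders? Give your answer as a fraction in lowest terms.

The sample space is all 5-subsets of the 14: C(14,5) = 2002.
Selections with exactly 3 fielders: choose 3 of the 7 fielders and 2 of the 7 pitchers, C(7,3)·C(7,2) = 35·21 = 735.
Probability = 735/2002 = 105/286.

105/286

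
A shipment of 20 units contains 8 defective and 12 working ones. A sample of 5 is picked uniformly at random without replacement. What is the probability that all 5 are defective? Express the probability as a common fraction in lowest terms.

There are C(20,5) = 15504 possible selections.
Selections with all defective: C(8,5) = 56.
Probability = 56/15504 = 7/1938.

7/1938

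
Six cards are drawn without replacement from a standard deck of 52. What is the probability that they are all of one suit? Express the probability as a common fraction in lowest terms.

66/195755

There are C(52,6) = 20358520 possible 6-card hands.
Hands of one suit: 4 suits × C(13,6) = 4·1716 = 6864.
Probability = 6864/20358520 = 66/195755.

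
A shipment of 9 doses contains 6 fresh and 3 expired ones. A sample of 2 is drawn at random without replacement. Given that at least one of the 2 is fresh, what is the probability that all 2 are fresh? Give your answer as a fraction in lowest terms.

Work in counts. Selections with at least one fresh: C(9,2) − C(3,2) = 36 − 3 = 33.
Of those, selections where all 2 are fresh: C(6,2) = 15.
Conditional probability = 15/33 = 5/11.

5/11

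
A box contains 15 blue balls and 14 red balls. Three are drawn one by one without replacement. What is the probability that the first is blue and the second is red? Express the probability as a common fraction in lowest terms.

15/58

Multiply the conditional probabilities at each draw: 15/29 · 14/28 = 210/812 = 15/58.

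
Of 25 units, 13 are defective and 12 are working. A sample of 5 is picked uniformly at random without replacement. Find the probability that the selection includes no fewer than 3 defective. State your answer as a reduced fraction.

There are C(25,5) = 53130 ways to choose the 5.
Favorable selections (no fewer than 3 defective): C(13,3)·C(12,2) + C(13,4)·C(12,1) + C(13,5)·C(12,0) = 18876 + 8580 + 1287 = 28743.
Probability = 28743/53130 = 871/1610.

871/1610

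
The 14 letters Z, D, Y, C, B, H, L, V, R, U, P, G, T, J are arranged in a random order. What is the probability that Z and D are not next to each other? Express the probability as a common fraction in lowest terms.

6/7

There are 14! = 87178291200 arrangements.
Arrangements with Z and D adjacent: 2·13! = 12454041600.
So not adjacent: 87178291200 − 12454041600 = 74724249600, probability 74724249600/87178291200 = 6/7.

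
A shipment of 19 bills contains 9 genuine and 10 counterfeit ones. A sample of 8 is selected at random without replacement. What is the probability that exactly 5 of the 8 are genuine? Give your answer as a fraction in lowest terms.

840/4199

Total number of selections: C(19,8) = 75582.
Selections with exactly 5 genuine: choose 5 of the 9 genuine and 3 of the 10 counterfeit, C(9,5)·C(10,3) = 126·120 = 15120.
Probability = 15120/75582 = 840/4199.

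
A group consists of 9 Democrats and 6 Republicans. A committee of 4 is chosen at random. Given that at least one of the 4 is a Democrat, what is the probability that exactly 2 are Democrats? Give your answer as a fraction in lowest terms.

2/5

Work in counts. Selections with at least one Democrat: C(15,4) − C(6,4) = 1365 − 15 = 1350.
Of those, selections where exactly 2 are Democrats: C(9,2)·C(6,2) = 36·15 = 540.
Conditional probability = 540/1350 = 2/5.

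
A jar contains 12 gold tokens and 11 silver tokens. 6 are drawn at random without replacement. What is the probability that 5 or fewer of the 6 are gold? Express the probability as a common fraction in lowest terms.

433/437

There are C(23,6) = 100947 ways to choose the 6.
The complement is exactly 6 gold: C(12,6)·C(11,0) = 924.
Probability = 1 − 924/100947 = 100023/100947 = 433/437.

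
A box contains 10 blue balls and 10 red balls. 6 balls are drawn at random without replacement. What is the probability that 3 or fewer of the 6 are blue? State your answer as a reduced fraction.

Total selections: C(20,6) = 38760.
Favorable selections (3 or fewer blue): C(10,0)·C(10,6) + C(10,1)·C(10,5) + C(10,2)·C(10,4) + C(10,3)·C(10,3) = 210 + 2520 + 9450 + 14400 = 26580.
Probability = 26580/38760 = 443/646.

443/646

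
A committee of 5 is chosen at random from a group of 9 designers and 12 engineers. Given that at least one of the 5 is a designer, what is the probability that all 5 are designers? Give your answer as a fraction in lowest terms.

14/2173

Work in counts. Selections with at least one designer: C(21,5) − C(12,5) = 20349 − 792 = 19557.
Of those, selections where all 5 are designers: C(9,5) = 126.
Conditional probability = 126/19557 = 14/2173.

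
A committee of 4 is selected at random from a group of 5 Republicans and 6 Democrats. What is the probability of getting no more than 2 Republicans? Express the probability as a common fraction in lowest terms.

There are C(11,4) = 330 ways to choose the 4.
Count the complement (more than 2 Republicans): C(5,3)·C(6,1) + C(5,4)·C(6,0) = 60 + 5 = 65.
Probability = 1 − 65/330 = 265/330 = 53/66.

53/66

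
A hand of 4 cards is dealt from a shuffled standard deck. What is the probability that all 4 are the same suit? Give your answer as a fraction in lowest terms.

There are C(52,4) = 270725 possible 4-card hands.
Hands of one suit: 4 suits × C(13,4) = 4·715 = 2860.
Probability = 2860/270725 = 44/4165.

44/4165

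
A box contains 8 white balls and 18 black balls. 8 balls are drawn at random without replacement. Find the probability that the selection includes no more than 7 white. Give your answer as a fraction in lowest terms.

1562274/1562275

Total selections: C(26,8) = 1562275.
Favorable selections (no more than 7 white): C(8,0)·C(18,8) + C(8,1)·C(18,7) + C(8,2)·C(18,6) + C(8,3)·C(18,5) + C(8,4)·C(18,4) + C(8,5)·C(18,3) + C(8,6)·C(18,2) + C(8,7)·C(18,1) = 43758 + 254592 + 519792 + 479808 + 214200 + 45696 + 4284 + 144 = 1562274.
Probability = 1562274/1562275.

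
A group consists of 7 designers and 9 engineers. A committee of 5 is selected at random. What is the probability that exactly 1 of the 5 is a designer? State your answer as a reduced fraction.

21/104

Total number of selections: C(16,5) = 4368.
Selections with exactly 1 designer: choose 1 of the 7 designers and 4 of the 9 engineers, C(7,1)·C(9,4) = 7·126 = 882.
Probability = 882/4368 = 21/104.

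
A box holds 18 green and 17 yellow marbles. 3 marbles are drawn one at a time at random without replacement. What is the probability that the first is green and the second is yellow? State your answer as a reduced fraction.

Multiply the conditional probabilities at each draw: 18/35 · 17/34 = 306/1190 = 9/35.

9/35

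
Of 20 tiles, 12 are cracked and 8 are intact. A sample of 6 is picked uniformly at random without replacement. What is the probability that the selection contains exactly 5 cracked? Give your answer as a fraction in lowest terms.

Total number of selections: C(20,6) = 38760.
Selections with exactly 5 cracked: choose 5 of the 12 cracked and 1 of the 8 intact, C(12,5)·C(8,1) = 792·8 = 6336.
Probability = 6336/38760 = 264/1615.

264/1615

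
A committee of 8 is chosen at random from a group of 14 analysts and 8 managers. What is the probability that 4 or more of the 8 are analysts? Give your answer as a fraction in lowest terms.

Total selections: C(22,8) = 319770.
Favorable selections (4 or more analysts): C(14,4)·C(8,4) + C(14,5)·C(8,3) + C(14,6)·C(8,2) + C(14,7)·C(8,1) + C(14,8)·C(8,0) = 70070 + 112112 + 84084 + 27456 + 3003 = 296725.
Probability = 296725/319770 = 5395/5814.

5395/5814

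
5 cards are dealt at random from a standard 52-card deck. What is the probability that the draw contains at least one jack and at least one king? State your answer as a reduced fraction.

There are C(52,5) = 2598960 possible draws.
By inclusion-exclusion on the complements, draws missing all jacks or all kings: C(48,5) + C(48,5) − C(44,5) = 1712304 + 1712304 − 1086008 = 2338600.
So draws with at least one of each: 2598960 − 2338600 = 260360, probability 260360/2598960 = 6509/64974.

6509/64974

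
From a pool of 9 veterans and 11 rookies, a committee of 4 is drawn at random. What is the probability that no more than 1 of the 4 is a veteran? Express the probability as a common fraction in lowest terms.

121/323

There are C(20,4) = 4845 ways to choose the 4.
Favorable selections (no more than 1 veteran): C(9,0)·C(11,4) + C(9,1)·C(11,3) = 330 + 1485 = 1815.
Probability = 1815/4845 = 121/323.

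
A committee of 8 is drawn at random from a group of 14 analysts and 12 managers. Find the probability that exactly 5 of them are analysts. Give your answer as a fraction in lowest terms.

616/2185

Total number of selections: C(26,8) = 1562275.
Selections with exactly 5 analysts: choose 5 of the 14 analysts and 3 of the 12 managers, C(14,5)·C(12,3) = 2002·220 = 440440.
Probability = 440440/1562275 = 616/2185.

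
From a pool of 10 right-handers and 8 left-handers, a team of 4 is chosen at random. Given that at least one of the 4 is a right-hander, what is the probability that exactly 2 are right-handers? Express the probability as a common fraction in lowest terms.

126/299

Work in counts. Selections with at least one right-hander: C(18,4) − C(8,4) = 3060 − 70 = 2990.
Of those, selections where exactly 2 are right-handers: C(10,2)·C(8,2) = 45·28 = 1260.
Conditional probability = 1260/2990 = 126/299.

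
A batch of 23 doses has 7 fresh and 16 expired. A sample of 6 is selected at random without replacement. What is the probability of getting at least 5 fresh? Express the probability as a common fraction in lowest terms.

Total selections: C(23,6) = 100947.
Favorable selections (at least 5 fresh): C(7,5)·C(16,1) + C(7,6)·C(16,0) = 336 + 7 = 343.
Probability = 343/100947 = 49/14421.

49/14421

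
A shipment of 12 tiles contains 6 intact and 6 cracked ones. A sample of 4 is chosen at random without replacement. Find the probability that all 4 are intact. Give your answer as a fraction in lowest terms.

There are C(12,4) = 495 possible selections.
Selections with all intact: C(6,4) = 15.
Probability = 15/495 = 1/33.

1/33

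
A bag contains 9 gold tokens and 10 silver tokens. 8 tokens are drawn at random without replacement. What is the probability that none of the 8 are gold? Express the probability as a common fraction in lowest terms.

There are C(19,8) = 75582 possible selections.
Selections with no gold (all silver): C(10,8) = 45.
Probability = 45/75582 = 5/8398.

5/8398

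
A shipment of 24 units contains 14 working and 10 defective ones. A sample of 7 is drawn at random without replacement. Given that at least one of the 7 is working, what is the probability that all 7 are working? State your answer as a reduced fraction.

Work in counts. Selections with at least one working: C(24,7) − C(10,7) = 346104 − 120 = 345984.
Of those, selections where all 7 are working: C(14,7) = 3432.
Conditional probability = 3432/345984 = 143/14416.

143/14416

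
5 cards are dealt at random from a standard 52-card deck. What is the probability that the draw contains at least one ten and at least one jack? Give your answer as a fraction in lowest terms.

There are C(52,5) = 2598960 possible draws.
By inclusion-exclusion on the complements, draws missing all tens or all jacks: C(48,5) + C(48,5) − C(44,5) = 1712304 + 1712304 − 1086008 = 2338600.
So draws with at least one of each: 2598960 − 2338600 = 260360, probability 260360/2598960 = 6509/64974.

6509/64974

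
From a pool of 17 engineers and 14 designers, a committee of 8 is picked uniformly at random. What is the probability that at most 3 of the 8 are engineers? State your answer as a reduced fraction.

28171/121365

There are C(31,8) = 7888725 ways to choose the 8.
Favorable selections (at most 3 engineers): C(17,0)·C(14,8) + C(17,1)·C(14,7) + C(17,2)·C(14,6) + C(17,3)·C(14,5) = 3003 + 58344 + 408408 + 1361360 = 1831115.
Probability = 1831115/7888725 = 28171/121365.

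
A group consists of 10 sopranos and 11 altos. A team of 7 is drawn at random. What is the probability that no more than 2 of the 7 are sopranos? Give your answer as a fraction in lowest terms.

Total selections: C(21,7) = 116280.
Favorable selections (no more than 2 sopranos): C(10,0)·C(11,7) + C(10,1)·C(11,6) + C(10,2)·C(11,5) = 330 + 4620 + 20790 = 25740.
Probability = 25740/116280 = 143/646.

143/646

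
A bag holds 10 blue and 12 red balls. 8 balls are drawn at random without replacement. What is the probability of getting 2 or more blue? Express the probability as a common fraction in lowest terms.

There are C(22,8) = 319770 ways to choose the 8.
Count the complement (fewer than 2 blue): C(10,0)·C(12,8) + C(10,1)·C(12,7) = 495 + 7920 = 8415.
Probability = 1 − 8415/319770 = 311355/319770 = 37/38.

37/38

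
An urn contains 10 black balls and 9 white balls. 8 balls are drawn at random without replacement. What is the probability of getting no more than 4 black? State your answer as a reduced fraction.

5081/8398

Total selections: C(19,8) = 75582.
Count the complement (more than 4 black): C(10,5)·C(9,3) + C(10,6)·C(9,2) + C(10,7)·C(9,1) + C(10,8)·C(9,0) = 21168 + 7560 + 1080 + 45 = 29853.
Probability = 1 − 29853/75582 = 45729/75582 = 5081/8398.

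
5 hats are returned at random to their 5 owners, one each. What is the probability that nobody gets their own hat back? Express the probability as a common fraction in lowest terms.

11/30

There are 5! = 120 assignments.
By inclusion-exclusion, assignments with no fixed points: C(5,0)·5! − C(5,1)·4! + C(5,2)·3! − C(5,3)·2! + C(5,4)·1! − C(5,5)·0! = 44.
Probability = 44/120 = 11/30.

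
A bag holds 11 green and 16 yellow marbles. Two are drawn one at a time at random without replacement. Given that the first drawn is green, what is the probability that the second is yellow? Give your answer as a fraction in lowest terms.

After removing one green, 26 remain: 10 green and 16 yellow.
So the probability the next is yellow is 16/26 = 8/13.

8/13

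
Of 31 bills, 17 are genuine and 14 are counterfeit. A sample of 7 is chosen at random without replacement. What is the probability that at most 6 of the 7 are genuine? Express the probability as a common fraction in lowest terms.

There are C(31,7) = 2629575 ways to choose the 7.
The complement is exactly 7 genuine: C(17,7)·C(14,0) = 19448.
Probability = 1 − 19448/2629575 = 2610127/2629575 = 200779/202275.

200779/202275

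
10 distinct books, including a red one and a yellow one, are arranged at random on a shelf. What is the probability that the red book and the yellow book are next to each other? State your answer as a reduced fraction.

1/5

There are 10! = 3628800 arrangements.
Treat the red book and the yellow book as a block: 9! arrangements of the blocks × 2 orders within the block = 2·362880 = 725760.
Probability = 725760/3628800 = 1/5.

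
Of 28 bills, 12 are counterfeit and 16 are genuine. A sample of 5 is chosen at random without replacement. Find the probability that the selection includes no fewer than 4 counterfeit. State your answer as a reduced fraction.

There are C(28,5) = 98280 ways to choose the 5.
Favorable selections (no fewer than 4 counterfeit): C(12,4)·C(16,1) + C(12,5)·C(16,0) = 7920 + 792 = 8712.
Probability = 8712/98280 = 121/1365.

121/1365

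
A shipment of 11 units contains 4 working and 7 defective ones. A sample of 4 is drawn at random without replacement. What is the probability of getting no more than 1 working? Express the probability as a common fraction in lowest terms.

35/66

Total selections: C(11,4) = 330.
Favorable selections (no more than 1 working): C(4,0)·C(7,4) + C(4,1)·C(7,3) = 35 + 140 = 175.
Probability = 175/330 = 35/66.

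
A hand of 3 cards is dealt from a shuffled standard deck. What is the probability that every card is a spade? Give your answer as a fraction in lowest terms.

There are C(52,3) = 22100 possible 3-card hands.
Hands that are all spades: C(13,3) = 286.
Probability = 286/22100 = 11/850.

11/850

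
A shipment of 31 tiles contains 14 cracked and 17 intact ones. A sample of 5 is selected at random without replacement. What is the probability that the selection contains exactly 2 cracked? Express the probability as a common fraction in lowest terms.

8840/24273

Total number of selections: C(31,5) = 169911.
Selections with exactly 2 cracked: choose 2 of the 14 cracked and 3 of the 17 intact, C(14,2)·C(17,3) = 91·680 = 61880.
Probability = 61880/169911 = 8840/24273.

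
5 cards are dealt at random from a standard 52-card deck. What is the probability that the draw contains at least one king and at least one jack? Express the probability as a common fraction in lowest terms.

There are C(52,5) = 2598960 possible draws.
By inclusion-exclusion on the complements, draws missing all kings or all jacks: C(48,5) + C(48,5) − C(44,5) = 1712304 + 1712304 − 1086008 = 2338600.
So draws with at least one of each: 2598960 − 2338600 = 260360, probability 260360/2598960 = 6509/64974.

6509/64974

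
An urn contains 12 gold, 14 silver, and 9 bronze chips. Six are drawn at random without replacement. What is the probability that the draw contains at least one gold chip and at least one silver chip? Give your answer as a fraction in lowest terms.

There are C(35,6) = 1623160 possible draws.
By inclusion-exclusion on the complements, draws missing all gold or all silver: C(23,6) + C(21,6) − C(9,6) = 100947 + 54264 − 84 = 155127.
So draws with at least one of each: 1623160 − 155127 = 1468033, probability 1468033/1623160 = 209719/231880.

209719/231880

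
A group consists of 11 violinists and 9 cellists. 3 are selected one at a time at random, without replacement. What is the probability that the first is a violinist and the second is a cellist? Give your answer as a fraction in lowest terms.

99/380

Multiply the conditional probabilities at each draw: 11/20 · 9/19 = 99/380.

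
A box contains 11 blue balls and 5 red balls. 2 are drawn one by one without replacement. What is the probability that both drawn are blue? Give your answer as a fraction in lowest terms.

Multiply the conditional probabilities at each draw: 11/16 · 10/15 = 110/240 = 11/24.

11/24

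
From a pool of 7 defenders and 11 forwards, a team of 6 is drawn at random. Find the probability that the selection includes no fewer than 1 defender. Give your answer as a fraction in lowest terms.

431/442

Total selections: C(18,6) = 18564.
The complement is all 6 are forwards: C(11,6) = 462.
Probability = 1 − 462/18564 = 18102/18564 = 431/442.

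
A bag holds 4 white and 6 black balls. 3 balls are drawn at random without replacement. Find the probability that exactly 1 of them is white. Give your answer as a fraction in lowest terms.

Total number of selections: C(10,3) = 120.
Selections with exactly 1 white: choose 1 of the 4 white and 2 of the 6 black, C(4,1)·C(6,2) = 4·15 = 60.
Probability = 60/120 = 1/2.

1/2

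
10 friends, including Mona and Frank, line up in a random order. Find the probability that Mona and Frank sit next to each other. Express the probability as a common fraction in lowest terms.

1/5

There are 10! = 3628800 arrangements.
Treat Mona and Frank as a block: 9! arrangements of the blocks × 2 orders within the block = 2·362880 = 725760.
Probability = 725760/3628800 = 1/5.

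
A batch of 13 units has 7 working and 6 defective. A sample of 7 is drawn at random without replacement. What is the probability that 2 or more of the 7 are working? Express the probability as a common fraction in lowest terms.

Total selections: C(13,7) = 1716.
Favorable selections (2 or more working): C(7,2)·C(6,5) + C(7,3)·C(6,4) + C(7,4)·C(6,3) + C(7,5)·C(6,2) + C(7,6)·C(6,1) + C(7,7)·C(6,0) = 126 + 525 + 700 + 315 + 42 + 1 = 1709.
Probability = 1709/1716.

1709/1716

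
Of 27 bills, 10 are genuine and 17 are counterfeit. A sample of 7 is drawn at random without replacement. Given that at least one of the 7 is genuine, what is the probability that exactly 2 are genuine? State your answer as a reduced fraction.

10710/33407

Work in counts. Selections with at least one genuine: C(27,7) − C(17,7) = 888030 − 19448 = 868582.
Of those, selections where exactly 2 are genuine: C(10,2)·C(17,5) = 45·6188 = 278460.
Conditional probability = 278460/868582 = 10710/33407.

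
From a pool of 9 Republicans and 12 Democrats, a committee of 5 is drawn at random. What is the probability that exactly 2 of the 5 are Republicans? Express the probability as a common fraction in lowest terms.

880/2261

The sample space is all 5-subsets of the 21: C(21,5) = 20349.
Selections with exactly 2 Republicans: choose 2 of the 9 Republicans and 3 of the 12 Democrats, C(9,2)·C(12,3) = 36·220 = 7920.
Probability = 7920/20349 = 880/2261.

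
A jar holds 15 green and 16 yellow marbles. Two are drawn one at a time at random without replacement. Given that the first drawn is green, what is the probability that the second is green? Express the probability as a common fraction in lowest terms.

After removing one green, 30 remain: 14 green and 16 yellow.
So the probability the next is green is 14/30 = 7/15.

7/15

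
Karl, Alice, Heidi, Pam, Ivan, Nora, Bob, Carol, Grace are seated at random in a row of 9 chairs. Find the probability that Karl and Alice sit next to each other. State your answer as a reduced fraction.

There are 9! = 362880 arrangements.
Treat Karl and Alice as a block: 8! arrangements of the blocks × 2 orders within the block = 2·40320 = 80640.
Probability = 80640/362880 = 2/9.

2/9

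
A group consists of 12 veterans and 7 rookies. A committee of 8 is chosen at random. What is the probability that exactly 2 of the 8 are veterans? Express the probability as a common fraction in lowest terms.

Total number of selections: C(19,8) = 75582.
Selections with exactly 2 veterans: choose 2 of the 12 veterans and 6 of the 7 rookies, C(12,2)·C(7,6) = 66·7 = 462.
Probability = 462/75582 = 77/12597.

77/12597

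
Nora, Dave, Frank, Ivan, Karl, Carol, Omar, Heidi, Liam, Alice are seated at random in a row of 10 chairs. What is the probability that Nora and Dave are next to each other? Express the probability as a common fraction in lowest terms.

1/5

There are 10! = 3628800 arrangements.
Treat Nora and Dave as a block: 9! arrangements of the blocks × 2 orders within the block = 2·362880 = 725760.
Probability = 725760/3628800 = 1/5.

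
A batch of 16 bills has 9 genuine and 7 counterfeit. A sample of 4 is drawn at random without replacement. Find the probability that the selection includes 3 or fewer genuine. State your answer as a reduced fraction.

There are C(16,4) = 1820 ways to choose the 4.
Favorable selections (3 or fewer genuine): C(9,0)·C(7,4) + C(9,1)·C(7,3) + C(9,2)·C(7,2) + C(9,3)·C(7,1) = 35 + 315 + 756 + 588 = 1694.
Probability = 1694/1820 = 121/130.

121/130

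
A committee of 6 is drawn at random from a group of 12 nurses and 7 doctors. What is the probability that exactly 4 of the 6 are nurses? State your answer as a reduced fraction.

495/1292

The sample space is all 6-subsets of the 19: C(19,6) = 27132.
Selections with exactly 4 nurses: choose 4 of the 12 nurses and 2 of the 7 doctors, C(12,4)·C(7,2) = 495·21 = 10395.
Probability = 10395/27132 = 495/1292.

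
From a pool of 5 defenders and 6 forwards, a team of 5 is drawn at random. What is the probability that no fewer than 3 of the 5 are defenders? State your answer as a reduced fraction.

181/462

There are C(11,5) = 462 ways to choose the 5.
Favorable selections (no fewer than 3 defenders): C(5,3)·C(6,2) + C(5,4)·C(6,1) + C(5,5)·C(6,0) = 150 + 30 + 1 = 181.
Probability = 181/462.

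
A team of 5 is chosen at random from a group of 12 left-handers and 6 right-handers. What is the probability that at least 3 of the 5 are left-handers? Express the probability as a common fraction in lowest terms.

Total selections: C(18,5) = 8568.
Favorable selections (at least 3 left-handers): C(12,3)·C(6,2) + C(12,4)·C(6,1) + C(12,5)·C(6,0) = 3300 + 2970 + 792 = 7062.
Probability = 7062/8568 = 1177/1428.

1177/1428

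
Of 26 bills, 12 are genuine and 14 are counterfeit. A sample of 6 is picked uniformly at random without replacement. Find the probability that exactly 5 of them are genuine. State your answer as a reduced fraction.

72/1495

Total number of selections: C(26,6) = 230230.
Selections with exactly 5 genuine: choose 5 of the 12 genuine and 1 of the 14 counterfeit, C(12,5)·C(14,1) = 792·14 = 11088.
Probability = 11088/230230 = 72/1495.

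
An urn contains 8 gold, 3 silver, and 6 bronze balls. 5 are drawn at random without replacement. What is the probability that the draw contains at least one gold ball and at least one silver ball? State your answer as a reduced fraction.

2033/3094

There are C(17,5) = 6188 possible draws.
By inclusion-exclusion on the complements, draws missing all gold or all silver: C(9,5) + C(14,5) − C(6,5) = 126 + 2002 − 6 = 2122.
So draws with at least one of each: 6188 − 2122 = 4066, probability 4066/6188 = 2033/3094.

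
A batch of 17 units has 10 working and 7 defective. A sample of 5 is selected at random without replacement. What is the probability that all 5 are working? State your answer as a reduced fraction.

9/221

There are C(17,5) = 6188 possible selections.
Selections with all working: C(10,5) = 252.
Probability = 252/6188 = 9/221.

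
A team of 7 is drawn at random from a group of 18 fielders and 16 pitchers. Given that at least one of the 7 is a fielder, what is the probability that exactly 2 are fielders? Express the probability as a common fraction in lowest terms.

Work in counts. Selections with at least one fielder: C(34,7) − C(16,7) = 5379616 − 11440 = 5368176.
Of those, selections where exactly 2 are fielders: C(18,2)·C(16,5) = 153·4368 = 668304.
Conditional probability = 668304/5368176 = 4641/37279.

4641/37279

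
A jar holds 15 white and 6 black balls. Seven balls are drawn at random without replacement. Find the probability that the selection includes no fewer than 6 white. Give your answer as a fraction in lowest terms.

There are C(21,7) = 116280 ways to choose the 7.
Favorable selections (no fewer than 6 white): C(15,6)·C(6,1) + C(15,7)·C(6,0) = 30030 + 6435 = 36465.
Probability = 36465/116280 = 143/456.

143/456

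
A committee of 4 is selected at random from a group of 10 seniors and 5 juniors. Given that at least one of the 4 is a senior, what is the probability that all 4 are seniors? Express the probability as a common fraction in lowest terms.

21/136

Work in counts. Selections with at least one senior: C(15,4) − C(5,4) = 1365 − 5 = 1360.
Of those, selections where all 4 are seniors: C(10,4) = 210.
Conditional probability = 210/1360 = 21/136.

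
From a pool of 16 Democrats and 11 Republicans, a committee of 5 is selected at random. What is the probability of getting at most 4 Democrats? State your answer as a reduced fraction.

979/1035

There are C(27,5) = 80730 ways to choose the 5.
The complement is exactly 5 Democrats: C(16,5)·C(11,0) = 4368.
Probability = 1 − 4368/80730 = 76362/80730 = 979/1035.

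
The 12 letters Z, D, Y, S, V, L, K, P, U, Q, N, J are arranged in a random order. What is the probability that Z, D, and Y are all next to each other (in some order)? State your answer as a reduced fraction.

There are 12! = 479001600 arrangements.
Treat the three as one block: 10! placements × 3! orders within the block = 3628800·6 = 21772800.
Probability = 21772800/479001600 = 1/22.

1/22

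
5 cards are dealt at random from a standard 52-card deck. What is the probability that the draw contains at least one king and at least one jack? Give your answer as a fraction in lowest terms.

There are C(52,5) = 2598960 possible draws.
By inclusion-exclusion on the complements, draws missing all kings or all jacks: C(48,5) + C(48,5) − C(44,5) = 1712304 + 1712304 − 1086008 = 2338600.
So draws with at least one of each: 2598960 − 2338600 = 260360, probability 260360/2598960 = 6509/64974.

6509/64974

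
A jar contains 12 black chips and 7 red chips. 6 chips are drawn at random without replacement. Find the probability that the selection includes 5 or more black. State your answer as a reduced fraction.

77/323

Total selections: C(19,6) = 27132.
Favorable selections (5 or more black): C(12,5)·C(7,1) + C(12,6)·C(7,0) = 5544 + 924 = 6468.
Probability = 6468/27132 = 77/323.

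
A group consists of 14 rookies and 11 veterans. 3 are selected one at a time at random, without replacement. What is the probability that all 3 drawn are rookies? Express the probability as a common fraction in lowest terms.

91/575

Multiply the conditional probabilities at each draw: 14/25 · 13/24 · 12/23 = 2184/13800 = 91/575.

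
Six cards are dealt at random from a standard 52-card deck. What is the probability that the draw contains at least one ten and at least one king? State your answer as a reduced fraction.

718637/5089630

There are C(52,6) = 20358520 possible draws.
By inclusion-exclusion on the complements, draws missing all tens or all kings: C(48,6) + C(48,6) − C(44,6) = 12271512 + 12271512 − 7059052 = 17483972.
So draws with at least one of each: 20358520 − 17483972 = 2874548, probability 2874548/20358520 = 718637/5089630.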